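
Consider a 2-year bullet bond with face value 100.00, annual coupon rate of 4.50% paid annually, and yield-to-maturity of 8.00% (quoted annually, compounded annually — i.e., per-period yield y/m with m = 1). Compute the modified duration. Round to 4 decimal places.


Coupon per period c = face * coupon_rate / m = 4.500000
Periods per year m = 1; per-period yield y/m = 0.080000
Number of cashflows N = 2
Cashflows (t years, CF_t, discount factor 1/(1+y/m)^(m*t), PV):
  t = 1.0000: CF_t = 4.500000, DF = 0.925926, PV = 4.166667
  t = 2.0000: CF_t = 104.500000, DF = 0.857339, PV = 89.591907
Price P = sum_t PV_t = 93.758573
First compute Macaulay numerator sum_t t * PV_t:
  t * PV_t at t = 1.0000: 4.166667
  t * PV_t at t = 2.0000: 179.183813
Macaulay duration D = 183.350480 / 93.758573 = 1.955560
Modified duration = D / (1 + y/m) = 1.955560 / (1 + 0.080000) = 1.810703

Answer: Modified duration = 1.8107


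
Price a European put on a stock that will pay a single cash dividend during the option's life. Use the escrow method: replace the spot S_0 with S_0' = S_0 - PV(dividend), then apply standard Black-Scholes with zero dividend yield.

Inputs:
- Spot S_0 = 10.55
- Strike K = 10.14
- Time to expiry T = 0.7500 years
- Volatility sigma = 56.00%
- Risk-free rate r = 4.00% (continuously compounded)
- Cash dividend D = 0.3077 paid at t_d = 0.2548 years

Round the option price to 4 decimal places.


PV(D) = D * exp(-r * t_d) = 0.3077 * 0.98985976 = 0.30457985
S_0' = S_0 - PV(D) = 10.5500 - 0.30457985 = 10.24542015
d1 = (ln(S_0'/K) + (r + sigma^2/2)*T) / (sigma*sqrt(T)) = 0.32567255
d2 = d1 - sigma*sqrt(T) = -0.15930168
exp(-rT) = 0.97044553
N(-d1) = 0.37233606; N(-d2) = 0.56328440
P = K * exp(-rT) * N(-d2) - S_0' * N(-d1) = 10.1400 * 0.97044553 * 0.56328440 - 10.24542015 * 0.37233606 = 1.7282

Answer: Price = 1.7282


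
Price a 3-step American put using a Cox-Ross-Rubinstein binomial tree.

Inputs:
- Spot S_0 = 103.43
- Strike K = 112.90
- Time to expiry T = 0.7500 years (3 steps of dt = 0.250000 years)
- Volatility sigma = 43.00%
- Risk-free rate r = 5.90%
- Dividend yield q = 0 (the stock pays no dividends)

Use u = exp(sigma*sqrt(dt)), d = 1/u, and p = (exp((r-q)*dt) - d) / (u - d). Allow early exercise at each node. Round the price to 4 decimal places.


Answer: Price = V(0,0) = 19.2536

Derivation:
dt = T/N = 0.250000
u = exp(sigma*sqrt(dt)) = 1.239862; d = 1/u = 0.806541
p = (exp((r-q)*dt) - d) / (u - d) = 0.480748
Discount per step: exp(-r*dt) = 0.985358
Stock lattice S(k, i) with i counting down-moves:
  k=0: S(0,0) = 103.4300
  k=1: S(1,0) = 128.2389; S(1,1) = 83.4206
  k=2: S(2,0) = 158.9985; S(2,1) = 103.4300; S(2,2) = 67.2822
  k=3: S(3,0) = 197.1362; S(3,1) = 128.2389; S(3,2) = 83.4206; S(3,3) = 54.2658
Terminal payoffs V(N, i) = max(K - S_T, 0):
  V(3,0) = 0.000000; V(3,1) = 0.000000; V(3,2) = 29.479419; V(3,3) = 58.634153
Backward induction: V(k, i) = exp(-r*dt) * [p * V(k+1, i) + (1-p) * V(k+1, i+1)]; then take max(V_cont, immediate exercise) for American.
  V(2,0) = exp(-r*dt) * [p*0.000000 + (1-p)*0.000000] = 0.000000; exercise = 0.000000; V(2,0) = max -> 0.000000
  V(2,1) = exp(-r*dt) * [p*0.000000 + (1-p)*29.479419] = 15.083127; exercise = 9.470000; V(2,1) = max -> 15.083127
  V(2,2) = exp(-r*dt) * [p*29.479419 + (1-p)*58.634153] = 43.964791; exercise = 45.617844; V(2,2) = max -> 45.617844
  V(1,0) = exp(-r*dt) * [p*0.000000 + (1-p)*15.083127] = 7.717273; exercise = 0.000000; V(1,0) = max -> 7.717273
  V(1,1) = exp(-r*dt) * [p*15.083127 + (1-p)*45.617844] = 30.485353; exercise = 29.479419; V(1,1) = max -> 30.485353
  V(0,0) = exp(-r*dt) * [p*7.717273 + (1-p)*30.485353] = 19.253553; exercise = 9.470000; V(0,0) = max -> 19.253553


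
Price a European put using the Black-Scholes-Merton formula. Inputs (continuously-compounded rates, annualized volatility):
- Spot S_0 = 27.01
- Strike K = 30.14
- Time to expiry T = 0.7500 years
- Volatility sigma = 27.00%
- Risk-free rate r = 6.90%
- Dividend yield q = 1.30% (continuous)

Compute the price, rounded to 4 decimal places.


Answer: Price = 3.6191

Derivation:
d1 = (ln(S/K) + (r - q + 0.5*sigma^2) * T) / (sigma * sqrt(T)) = -0.17238621
d2 = d1 - sigma * sqrt(T) = -0.40621307
exp(-rT) = 0.94956623; exp(-qT) = 0.99029738
P = K * exp(-rT) * N(-d2) - S_0 * exp(-qT) * N(-d1)
N(-d1) = 0.56843304; N(-d2) = 0.65770697
P = 30.1400 * 0.94956623 * 0.65770697 - 27.0100 * 0.99029738 * 0.56843304 = 3.6191


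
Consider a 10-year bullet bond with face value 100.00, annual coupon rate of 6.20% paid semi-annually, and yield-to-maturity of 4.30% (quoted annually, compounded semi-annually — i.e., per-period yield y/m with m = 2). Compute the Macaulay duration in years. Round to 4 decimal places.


Answer: Macaulay duration = 7.7891 years

Derivation:
Coupon per period c = face * coupon_rate / m = 3.100000
Periods per year m = 2; per-period yield y/m = 0.021500
Number of cashflows N = 20
Cashflows (t years, CF_t, discount factor 1/(1+y/m)^(m*t), PV):
  t = 0.5000: CF_t = 3.100000, DF = 0.978953, PV = 3.034753
  t = 1.0000: CF_t = 3.100000, DF = 0.958348, PV = 2.970879
  t = 1.5000: CF_t = 3.100000, DF = 0.938177, PV = 2.908349
  t = 2.0000: CF_t = 3.100000, DF = 0.918431, PV = 2.847136
  t = 2.5000: CF_t = 3.100000, DF = 0.899100, PV = 2.787211
  t = 3.0000: CF_t = 3.100000, DF = 0.880177, PV = 2.728547
  t = 3.5000: CF_t = 3.100000, DF = 0.861651, PV = 2.671118
  t = 4.0000: CF_t = 3.100000, DF = 0.843515, PV = 2.614898
  t = 4.5000: CF_t = 3.100000, DF = 0.825762, PV = 2.559861
  t = 5.0000: CF_t = 3.100000, DF = 0.808381, PV = 2.505982
  t = 5.5000: CF_t = 3.100000, DF = 0.791367, PV = 2.453238
  t = 6.0000: CF_t = 3.100000, DF = 0.774711, PV = 2.401603
  t = 6.5000: CF_t = 3.100000, DF = 0.758405, PV = 2.351055
  t = 7.0000: CF_t = 3.100000, DF = 0.742442, PV = 2.301572
  t = 7.5000: CF_t = 3.100000, DF = 0.726816, PV = 2.253129
  t = 8.0000: CF_t = 3.100000, DF = 0.711518, PV = 2.205707
  t = 8.5000: CF_t = 3.100000, DF = 0.696543, PV = 2.159282
  t = 9.0000: CF_t = 3.100000, DF = 0.681882, PV = 2.113835
  t = 9.5000: CF_t = 3.100000, DF = 0.667530, PV = 2.069344
  t = 10.0000: CF_t = 103.100000, DF = 0.653480, PV = 67.373831
Price P = sum_t PV_t = 115.311330
Macaulay numerator sum_t t * PV_t:
  t * PV_t at t = 0.5000: 1.517376
  t * PV_t at t = 1.0000: 2.970879
  t * PV_t at t = 1.5000: 4.362524
  t * PV_t at t = 2.0000: 5.694272
  t * PV_t at t = 2.5000: 6.968027
  t * PV_t at t = 3.0000: 8.185642
  t * PV_t at t = 3.5000: 9.348913
  t * PV_t at t = 4.0000: 10.459591
  t * PV_t at t = 4.5000: 11.519374
  t * PV_t at t = 5.0000: 12.529911
  t * PV_t at t = 5.5000: 13.492807
  t * PV_t at t = 6.0000: 14.409619
  t * PV_t at t = 6.5000: 15.281860
  t * PV_t at t = 7.0000: 16.111002
  t * PV_t at t = 7.5000: 16.898470
  t * PV_t at t = 8.0000: 17.645653
  t * PV_t at t = 8.5000: 18.353898
  t * PV_t at t = 9.0000: 19.024512
  t * PV_t at t = 9.5000: 19.658766
  t * PV_t at t = 10.0000: 673.738315
Macaulay duration D = (sum_t t * PV_t) / P = 898.171412 / 115.311330 = 7.789099


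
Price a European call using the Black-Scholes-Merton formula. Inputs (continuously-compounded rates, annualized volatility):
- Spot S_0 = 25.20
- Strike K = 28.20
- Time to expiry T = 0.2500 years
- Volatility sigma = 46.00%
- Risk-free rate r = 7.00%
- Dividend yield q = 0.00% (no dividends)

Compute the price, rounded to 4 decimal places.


d1 = (ln(S/K) + (r - q + 0.5*sigma^2) * T) / (sigma * sqrt(T)) = -0.29794775
d2 = d1 - sigma * sqrt(T) = -0.52794775
exp(-rT) = 0.98265224; exp(-qT) = 1.00000000
C = S_0 * exp(-qT) * N(d1) - K * exp(-rT) * N(d2)
N(d1) = 0.38287152; N(d2) = 0.29876780
C = 25.2000 * 1.00000000 * 0.38287152 - 28.2000 * 0.98265224 * 0.29876780 = 1.3693

Answer: Price = 1.3693


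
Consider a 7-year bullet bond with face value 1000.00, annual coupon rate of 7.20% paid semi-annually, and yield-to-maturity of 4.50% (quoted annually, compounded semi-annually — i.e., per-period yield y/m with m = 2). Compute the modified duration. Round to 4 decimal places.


Coupon per period c = face * coupon_rate / m = 36.000000
Periods per year m = 2; per-period yield y/m = 0.022500
Number of cashflows N = 14
Cashflows (t years, CF_t, discount factor 1/(1+y/m)^(m*t), PV):
  t = 0.5000: CF_t = 36.000000, DF = 0.977995, PV = 35.207824
  t = 1.0000: CF_t = 36.000000, DF = 0.956474, PV = 34.433080
  t = 1.5000: CF_t = 36.000000, DF = 0.935427, PV = 33.675384
  t = 2.0000: CF_t = 36.000000, DF = 0.914843, PV = 32.934360
  t = 2.5000: CF_t = 36.000000, DF = 0.894712, PV = 32.209643
  t = 3.0000: CF_t = 36.000000, DF = 0.875024, PV = 31.500874
  t = 3.5000: CF_t = 36.000000, DF = 0.855769, PV = 30.807701
  t = 4.0000: CF_t = 36.000000, DF = 0.836938, PV = 30.129780
  t = 4.5000: CF_t = 36.000000, DF = 0.818522, PV = 29.466778
  t = 5.0000: CF_t = 36.000000, DF = 0.800510, PV = 28.818365
  t = 5.5000: CF_t = 36.000000, DF = 0.782895, PV = 28.184220
  t = 6.0000: CF_t = 36.000000, DF = 0.765667, PV = 27.564029
  t = 6.5000: CF_t = 36.000000, DF = 0.748819, PV = 26.957486
  t = 7.0000: CF_t = 1036.000000, DF = 0.732341, PV = 758.705656
Price P = sum_t PV_t = 1160.595180
First compute Macaulay numerator sum_t t * PV_t:
  t * PV_t at t = 0.5000: 17.603912
  t * PV_t at t = 1.0000: 34.433080
  t * PV_t at t = 1.5000: 50.513075
  t * PV_t at t = 2.0000: 65.868721
  t * PV_t at t = 2.5000: 80.524109
  t * PV_t at t = 3.0000: 94.502621
  t * PV_t at t = 3.5000: 107.826952
  t * PV_t at t = 4.0000: 120.519122
  t * PV_t at t = 4.5000: 132.600501
  t * PV_t at t = 5.0000: 144.091824
  t * PV_t at t = 5.5000: 155.013209
  t * PV_t at t = 6.0000: 165.384175
  t * PV_t at t = 6.5000: 175.223657
  t * PV_t at t = 7.0000: 5310.939595
Macaulay duration D = 6655.044552 / 1160.595180 = 5.734165
Modified duration = D / (1 + y/m) = 5.734165 / (1 + 0.022500) = 5.607986

Answer: Modified duration = 5.6080


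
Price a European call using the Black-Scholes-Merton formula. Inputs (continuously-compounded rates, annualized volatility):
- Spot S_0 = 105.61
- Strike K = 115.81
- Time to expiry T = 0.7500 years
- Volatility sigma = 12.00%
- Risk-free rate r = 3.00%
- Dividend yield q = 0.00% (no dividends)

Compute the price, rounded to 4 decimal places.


d1 = (ln(S/K) + (r - q + 0.5*sigma^2) * T) / (sigma * sqrt(T)) = -0.61870638
d2 = d1 - sigma * sqrt(T) = -0.72262943
exp(-rT) = 0.97775124; exp(-qT) = 1.00000000
C = S_0 * exp(-qT) * N(d1) - K * exp(-rT) * N(d2)
N(d1) = 0.26805490; N(d2) = 0.23495379
C = 105.6100 * 1.00000000 * 0.26805490 - 115.8100 * 0.97775124 * 0.23495379 = 1.7047

Answer: Price = 1.7047


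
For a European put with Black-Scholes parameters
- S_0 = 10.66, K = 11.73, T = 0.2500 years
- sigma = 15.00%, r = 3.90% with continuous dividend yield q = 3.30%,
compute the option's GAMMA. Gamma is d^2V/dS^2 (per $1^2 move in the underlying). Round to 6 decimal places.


d1 = -1.2178499190; d2 = -1.2928499190
phi(d1) = 0.1900405619; exp(-qT) = 0.9917839379; exp(-rT) = 0.9902973771
Gamma = exp(-qT) * phi(d1) / (S * sigma * sqrt(T)) = 0.9917839379 * 0.1900405619 / (10.6600 * 0.1500 * 0.5000000000) = 0.235746

Answer: Gamma = 0.235746


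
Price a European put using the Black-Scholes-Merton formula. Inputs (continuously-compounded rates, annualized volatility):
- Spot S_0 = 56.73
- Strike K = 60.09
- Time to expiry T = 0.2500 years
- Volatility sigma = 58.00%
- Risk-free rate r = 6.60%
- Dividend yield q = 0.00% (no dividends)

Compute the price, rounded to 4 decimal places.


Answer: Price = 7.9320

Derivation:
d1 = (ln(S/K) + (r - q + 0.5*sigma^2) * T) / (sigma * sqrt(T)) = 0.00348184
d2 = d1 - sigma * sqrt(T) = -0.28651816
exp(-rT) = 0.98363538; exp(-qT) = 1.00000000
P = K * exp(-rT) * N(-d2) - S_0 * exp(-qT) * N(-d1)
N(-d1) = 0.49861095; N(-d2) = 0.61275936
P = 60.0900 * 0.98363538 * 0.61275936 - 56.7300 * 1.00000000 * 0.49861095 = 7.9320


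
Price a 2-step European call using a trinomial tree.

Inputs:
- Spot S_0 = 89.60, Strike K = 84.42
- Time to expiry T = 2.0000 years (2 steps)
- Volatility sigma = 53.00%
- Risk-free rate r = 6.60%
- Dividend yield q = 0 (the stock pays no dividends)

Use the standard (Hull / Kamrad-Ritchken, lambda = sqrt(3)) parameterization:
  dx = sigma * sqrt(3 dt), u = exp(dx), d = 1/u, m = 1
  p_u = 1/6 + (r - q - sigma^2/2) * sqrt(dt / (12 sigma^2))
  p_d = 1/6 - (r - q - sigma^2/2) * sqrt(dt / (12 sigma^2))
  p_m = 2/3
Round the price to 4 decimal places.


dt = T/N = 1.000000; dx = sigma*sqrt(3*dt) = 0.917987
u = exp(dx) = 2.504244; d = 1/u = 0.399322
p_u = 0.126116, p_m = 0.666667, p_d = 0.207217
Discount per step: exp(-r*dt) = 0.936131
Stock lattice S(k, j) with j the centered position index:
  k=0: S(0,+0) = 89.6000
  k=1: S(1,-1) = 35.7793; S(1,+0) = 89.6000; S(1,+1) = 224.3803
  k=2: S(2,-2) = 14.2874; S(2,-1) = 35.7793; S(2,+0) = 89.6000; S(2,+1) = 224.3803; S(2,+2) = 561.9030
Terminal payoffs V(N, j) = max(S_T - K, 0):
  V(2,-2) = 0.000000; V(2,-1) = 0.000000; V(2,+0) = 5.180000; V(2,+1) = 139.960270; V(2,+2) = 477.482966
Backward induction: V(k, j) = exp(-r*dt) * [p_u * V(k+1, j+1) + p_m * V(k+1, j) + p_d * V(k+1, j-1)]
  V(1,-1) = exp(-r*dt) * [p_u*5.180000 + p_m*0.000000 + p_d*0.000000] = 0.611556
  V(1,+0) = exp(-r*dt) * [p_u*139.960270 + p_m*5.180000 + p_d*0.000000] = 19.756630
  V(1,+1) = exp(-r*dt) * [p_u*477.482966 + p_m*139.960270 + p_d*5.180000] = 144.724395
  V(0,+0) = exp(-r*dt) * [p_u*144.724395 + p_m*19.756630 + p_d*0.611556] = 29.534808

Answer: Price = V(0,0) = 29.5348


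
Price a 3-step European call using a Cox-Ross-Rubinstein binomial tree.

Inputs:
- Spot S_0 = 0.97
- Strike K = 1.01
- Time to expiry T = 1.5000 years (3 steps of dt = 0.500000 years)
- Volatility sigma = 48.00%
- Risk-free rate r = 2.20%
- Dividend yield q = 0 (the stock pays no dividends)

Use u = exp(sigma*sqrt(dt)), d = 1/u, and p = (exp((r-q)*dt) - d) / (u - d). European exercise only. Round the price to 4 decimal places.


dt = T/N = 0.500000
u = exp(sigma*sqrt(dt)) = 1.404121; d = 1/u = 0.712189
p = (exp((r-q)*dt) - d) / (u - d) = 0.431938
Discount per step: exp(-r*dt) = 0.989060
Stock lattice S(k, i) with i counting down-moves:
  k=0: S(0,0) = 0.9700
  k=1: S(1,0) = 1.3620; S(1,1) = 0.6908
  k=2: S(2,0) = 1.9124; S(2,1) = 0.9700; S(2,2) = 0.4920
  k=3: S(3,0) = 2.6853; S(3,1) = 1.3620; S(3,2) = 0.6908; S(3,3) = 0.3504
Terminal payoffs V(N, i) = max(S_T - K, 0):
  V(3,0) = 1.675252; V(3,1) = 0.351997; V(3,2) = 0.000000; V(3,3) = 0.000000
Backward induction: V(k, i) = exp(-r*dt) * [p * V(k+1, i) + (1-p) * V(k+1, i+1)].
  V(2,0) = exp(-r*dt) * [p*1.675252 + (1-p)*0.351997] = 0.913457
  V(2,1) = exp(-r*dt) * [p*0.351997 + (1-p)*0.000000] = 0.150378
  V(2,2) = exp(-r*dt) * [p*0.000000 + (1-p)*0.000000] = 0.000000
  V(1,0) = exp(-r*dt) * [p*0.913457 + (1-p)*0.150378] = 0.474730
  V(1,1) = exp(-r*dt) * [p*0.150378 + (1-p)*0.000000] = 0.064243
  V(0,0) = exp(-r*dt) * [p*0.474730 + (1-p)*0.064243] = 0.238905

Answer: Price = V(0,0) = 0.2389


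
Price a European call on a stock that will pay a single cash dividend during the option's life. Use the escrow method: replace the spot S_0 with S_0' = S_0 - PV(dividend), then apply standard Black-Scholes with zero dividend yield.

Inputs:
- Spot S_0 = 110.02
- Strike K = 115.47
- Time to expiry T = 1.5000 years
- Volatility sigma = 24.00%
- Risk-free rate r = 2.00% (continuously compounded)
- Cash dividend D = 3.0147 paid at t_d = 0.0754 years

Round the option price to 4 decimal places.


PV(D) = D * exp(-r * t_d) = 3.0147 * 0.99849314 = 3.01015726
S_0' = S_0 - PV(D) = 110.0200 - 3.01015726 = 107.00984274
d1 = (ln(S_0'/K) + (r + sigma^2/2)*T) / (sigma*sqrt(T)) = -0.00983177
d2 = d1 - sigma*sqrt(T) = -0.30377054
exp(-rT) = 0.97044553
N(d1) = 0.49607776; N(d2) = 0.38065136
C = S_0' * N(d1) - K * exp(-rT) * N(d2) = 107.00984274 * 0.49607776 - 115.4700 * 0.97044553 * 0.38065136 = 10.4304

Answer: Price = 10.4304


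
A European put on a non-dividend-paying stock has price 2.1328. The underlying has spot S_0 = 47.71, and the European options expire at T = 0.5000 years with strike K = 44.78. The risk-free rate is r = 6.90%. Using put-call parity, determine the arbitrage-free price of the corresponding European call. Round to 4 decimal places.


Answer: Call price = 6.5814

Derivation:
Put-call parity: C - P = S_0 * exp(-qT) - K * exp(-rT).
S_0 * exp(-qT) = 47.7100 * 1.00000000 = 47.71000000
K * exp(-rT) = 44.7800 * 0.96608834 = 43.26143585
C = P + S*exp(-qT) - K*exp(-rT)
C = 2.1328 + 47.71000000 - 43.26143585 = 6.5814


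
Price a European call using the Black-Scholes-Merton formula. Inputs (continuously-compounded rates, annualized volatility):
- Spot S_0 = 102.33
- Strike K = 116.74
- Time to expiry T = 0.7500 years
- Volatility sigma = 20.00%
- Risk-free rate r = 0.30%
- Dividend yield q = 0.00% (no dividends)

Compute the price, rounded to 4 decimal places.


d1 = (ln(S/K) + (r - q + 0.5*sigma^2) * T) / (sigma * sqrt(T)) = -0.66104501
d2 = d1 - sigma * sqrt(T) = -0.83425009
exp(-rT) = 0.99775253; exp(-qT) = 1.00000000
C = S_0 * exp(-qT) * N(d1) - K * exp(-rT) * N(d2)
N(d1) = 0.25429172; N(d2) = 0.20207003
C = 102.3300 * 1.00000000 * 0.25429172 - 116.7400 * 0.99775253 * 0.20207003 = 2.4850

Answer: Price = 2.4850


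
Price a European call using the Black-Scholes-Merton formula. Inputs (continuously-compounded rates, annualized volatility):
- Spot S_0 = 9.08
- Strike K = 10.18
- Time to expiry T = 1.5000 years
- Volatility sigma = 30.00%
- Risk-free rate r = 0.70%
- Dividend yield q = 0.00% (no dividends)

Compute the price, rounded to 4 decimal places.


d1 = (ln(S/K) + (r - q + 0.5*sigma^2) * T) / (sigma * sqrt(T)) = -0.09893440
d2 = d1 - sigma * sqrt(T) = -0.46635786
exp(-rT) = 0.98955493; exp(-qT) = 1.00000000
C = S_0 * exp(-qT) * N(d1) - K * exp(-rT) * N(d2)
N(d1) = 0.46059518; N(d2) = 0.32047969
C = 9.0800 * 1.00000000 * 0.46059518 - 10.1800 * 0.98955493 * 0.32047969 = 0.9538

Answer: Price = 0.9538


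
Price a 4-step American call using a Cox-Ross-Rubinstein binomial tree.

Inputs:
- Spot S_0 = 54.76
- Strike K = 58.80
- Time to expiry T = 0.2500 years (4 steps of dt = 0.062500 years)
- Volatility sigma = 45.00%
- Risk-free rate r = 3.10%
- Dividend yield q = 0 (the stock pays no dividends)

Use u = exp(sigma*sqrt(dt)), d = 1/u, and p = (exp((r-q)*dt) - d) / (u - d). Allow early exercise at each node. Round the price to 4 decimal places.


Answer: Price = V(0,0) = 3.6691

Derivation:
dt = T/N = 0.062500
u = exp(sigma*sqrt(dt)) = 1.119072; d = 1/u = 0.893597
p = (exp((r-q)*dt) - d) / (u - d) = 0.480506
Discount per step: exp(-r*dt) = 0.998064
Stock lattice S(k, i) with i counting down-moves:
  k=0: S(0,0) = 54.7600
  k=1: S(1,0) = 61.2804; S(1,1) = 48.9334
  k=2: S(2,0) = 68.5772; S(2,1) = 54.7600; S(2,2) = 43.7267
  k=3: S(3,0) = 76.7428; S(3,1) = 61.2804; S(3,2) = 48.9334; S(3,3) = 39.0741
  k=4: S(4,0) = 85.8808; S(4,1) = 68.5772; S(4,2) = 54.7600; S(4,3) = 43.7267; S(4,4) = 34.9165
Terminal payoffs V(N, i) = max(S_T - K, 0):
  V(4,0) = 27.080775; V(4,1) = 9.777192; V(4,2) = 0.000000; V(4,3) = 0.000000; V(4,4) = 0.000000
Backward induction: V(k, i) = exp(-r*dt) * [p * V(k+1, i) + (1-p) * V(k+1, i+1)]; then take max(V_cont, immediate exercise) for American.
  V(3,0) = exp(-r*dt) * [p*27.080775 + (1-p)*9.777192] = 18.056648; exercise = 17.942833; V(3,0) = max -> 18.056648
  V(3,1) = exp(-r*dt) * [p*9.777192 + (1-p)*0.000000] = 4.688905; exercise = 2.480397; V(3,1) = max -> 4.688905
  V(3,2) = exp(-r*dt) * [p*0.000000 + (1-p)*0.000000] = 0.000000; exercise = 0.000000; V(3,2) = max -> 0.000000
  V(3,3) = exp(-r*dt) * [p*0.000000 + (1-p)*0.000000] = 0.000000; exercise = 0.000000; V(3,3) = max -> 0.000000
  V(2,0) = exp(-r*dt) * [p*18.056648 + (1-p)*4.688905] = 11.090676; exercise = 9.777192; V(2,0) = max -> 11.090676
  V(2,1) = exp(-r*dt) * [p*4.688905 + (1-p)*0.000000] = 2.248686; exercise = 0.000000; V(2,1) = max -> 2.248686
  V(2,2) = exp(-r*dt) * [p*0.000000 + (1-p)*0.000000] = 0.000000; exercise = 0.000000; V(2,2) = max -> 0.000000
  V(1,0) = exp(-r*dt) * [p*11.090676 + (1-p)*2.248686] = 6.484738; exercise = 2.480397; V(1,0) = max -> 6.484738
  V(1,1) = exp(-r*dt) * [p*2.248686 + (1-p)*0.000000] = 1.078415; exercise = 0.000000; V(1,1) = max -> 1.078415
  V(0,0) = exp(-r*dt) * [p*6.484738 + (1-p)*1.078415] = 3.669070; exercise = 0.000000; V(0,0) = max -> 3.669070


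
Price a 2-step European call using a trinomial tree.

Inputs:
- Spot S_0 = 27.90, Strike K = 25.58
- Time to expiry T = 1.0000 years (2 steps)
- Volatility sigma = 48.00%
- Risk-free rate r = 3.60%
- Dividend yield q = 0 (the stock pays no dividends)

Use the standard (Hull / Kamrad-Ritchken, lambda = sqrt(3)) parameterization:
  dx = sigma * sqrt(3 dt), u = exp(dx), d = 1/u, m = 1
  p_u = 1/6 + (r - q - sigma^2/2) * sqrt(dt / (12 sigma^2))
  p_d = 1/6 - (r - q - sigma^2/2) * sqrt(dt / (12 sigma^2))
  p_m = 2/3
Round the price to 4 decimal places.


dt = T/N = 0.500000; dx = sigma*sqrt(3*dt) = 0.587878
u = exp(dx) = 1.800164; d = 1/u = 0.555505
p_u = 0.132986, p_m = 0.666667, p_d = 0.200347
Discount per step: exp(-r*dt) = 0.982161
Stock lattice S(k, j) with j the centered position index:
  k=0: S(0,+0) = 27.9000
  k=1: S(1,-1) = 15.4986; S(1,+0) = 27.9000; S(1,+1) = 50.2246
  k=2: S(2,-2) = 8.6095; S(2,-1) = 15.4986; S(2,+0) = 27.9000; S(2,+1) = 50.2246; S(2,+2) = 90.4124
Terminal payoffs V(N, j) = max(S_T - K, 0):
  V(2,-2) = 0.000000; V(2,-1) = 0.000000; V(2,+0) = 2.320000; V(2,+1) = 24.644564; V(2,+2) = 64.832431
Backward induction: V(k, j) = exp(-r*dt) * [p_u * V(k+1, j+1) + p_m * V(k+1, j) + p_d * V(k+1, j-1)]
  V(1,-1) = exp(-r*dt) * [p_u*2.320000 + p_m*0.000000 + p_d*0.000000] = 0.303024
  V(1,+0) = exp(-r*dt) * [p_u*24.644564 + p_m*2.320000 + p_d*0.000000] = 4.737997
  V(1,+1) = exp(-r*dt) * [p_u*64.832431 + p_m*24.644564 + p_d*2.320000] = 25.061147
  V(0,+0) = exp(-r*dt) * [p_u*25.061147 + p_m*4.737997 + p_d*0.303024] = 6.435277

Answer: Price = V(0,0) = 6.4353


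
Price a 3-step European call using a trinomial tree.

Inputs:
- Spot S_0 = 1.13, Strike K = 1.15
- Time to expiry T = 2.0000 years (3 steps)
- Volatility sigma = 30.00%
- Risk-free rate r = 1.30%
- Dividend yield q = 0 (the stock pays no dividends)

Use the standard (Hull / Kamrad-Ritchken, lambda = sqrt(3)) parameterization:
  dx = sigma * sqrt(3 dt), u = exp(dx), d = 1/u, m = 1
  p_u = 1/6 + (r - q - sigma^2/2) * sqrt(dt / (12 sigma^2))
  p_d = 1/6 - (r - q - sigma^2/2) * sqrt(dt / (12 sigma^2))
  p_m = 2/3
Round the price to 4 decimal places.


dt = T/N = 0.666667; dx = sigma*sqrt(3*dt) = 0.424264
u = exp(dx) = 1.528465; d = 1/u = 0.654251
p_u = 0.141525, p_m = 0.666667, p_d = 0.191808
Discount per step: exp(-r*dt) = 0.991371
Stock lattice S(k, j) with j the centered position index:
  k=0: S(0,+0) = 1.1300
  k=1: S(1,-1) = 0.7393; S(1,+0) = 1.1300; S(1,+1) = 1.7272
  k=2: S(2,-2) = 0.4837; S(2,-1) = 0.7393; S(2,+0) = 1.1300; S(2,+1) = 1.7272; S(2,+2) = 2.6399
  k=3: S(3,-3) = 0.3165; S(3,-2) = 0.4837; S(3,-1) = 0.7393; S(3,+0) = 1.1300; S(3,+1) = 1.7272; S(3,+2) = 2.6399; S(3,+3) = 4.0350
Terminal payoffs V(N, j) = max(S_T - K, 0):
  V(3,-3) = 0.000000; V(3,-2) = 0.000000; V(3,-1) = 0.000000; V(3,+0) = 0.000000; V(3,+1) = 0.577166; V(3,+2) = 1.489912; V(3,+3) = 2.885014
Backward induction: V(k, j) = exp(-r*dt) * [p_u * V(k+1, j+1) + p_m * V(k+1, j) + p_d * V(k+1, j-1)]
  V(2,-2) = exp(-r*dt) * [p_u*0.000000 + p_m*0.000000 + p_d*0.000000] = 0.000000
  V(2,-1) = exp(-r*dt) * [p_u*0.000000 + p_m*0.000000 + p_d*0.000000] = 0.000000
  V(2,+0) = exp(-r*dt) * [p_u*0.577166 + p_m*0.000000 + p_d*0.000000] = 0.080979
  V(2,+1) = exp(-r*dt) * [p_u*1.489912 + p_m*0.577166 + p_d*0.000000] = 0.590497
  V(2,+2) = exp(-r*dt) * [p_u*2.885014 + p_m*1.489912 + p_d*0.577166] = 1.499232
  V(1,-1) = exp(-r*dt) * [p_u*0.080979 + p_m*0.000000 + p_d*0.000000] = 0.011362
  V(1,+0) = exp(-r*dt) * [p_u*0.590497 + p_m*0.080979 + p_d*0.000000] = 0.136369
  V(1,+1) = exp(-r*dt) * [p_u*1.499232 + p_m*0.590497 + p_d*0.080979] = 0.616014
  V(0,+0) = exp(-r*dt) * [p_u*0.616014 + p_m*0.136369 + p_d*0.011362] = 0.178718

Answer: Price = V(0,0) = 0.1787


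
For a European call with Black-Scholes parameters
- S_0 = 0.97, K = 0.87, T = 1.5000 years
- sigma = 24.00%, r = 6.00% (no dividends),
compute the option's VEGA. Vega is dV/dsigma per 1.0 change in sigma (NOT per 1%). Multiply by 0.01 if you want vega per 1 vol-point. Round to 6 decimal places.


Answer: Vega = 0.337704

Derivation:
d1 = 0.8233104485; d2 = 0.5293716794
phi(d1) = 0.2842620996; exp(-qT) = 1.0000000000; exp(-rT) = 0.9139311853
Vega = S * exp(-qT) * phi(d1) * sqrt(T) = 0.9700 * 1.0000000000 * 0.2842620996 * 1.2247448714 = 0.337704


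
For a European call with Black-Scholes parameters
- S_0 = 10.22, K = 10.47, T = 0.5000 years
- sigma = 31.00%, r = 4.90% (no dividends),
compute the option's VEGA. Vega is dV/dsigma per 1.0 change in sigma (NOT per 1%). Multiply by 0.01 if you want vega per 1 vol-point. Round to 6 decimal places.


d1 = 0.1111186824; d2 = -0.1080844198
phi(d1) = 0.3964869252; exp(-qT) = 1.0000000000; exp(-rT) = 0.9757976889
Vega = S * exp(-qT) * phi(d1) * sqrt(T) = 10.2200 * 1.0000000000 * 0.3964869252 * 0.7071067812 = 2.865265

Answer: Vega = 2.865265


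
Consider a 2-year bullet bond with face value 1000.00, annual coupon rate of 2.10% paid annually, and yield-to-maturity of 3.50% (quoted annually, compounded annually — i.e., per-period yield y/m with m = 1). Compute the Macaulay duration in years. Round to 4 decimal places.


Answer: Macaulay duration = 1.9792 years

Derivation:
Coupon per period c = face * coupon_rate / m = 21.000000
Periods per year m = 1; per-period yield y/m = 0.035000
Number of cashflows N = 2
Cashflows (t years, CF_t, discount factor 1/(1+y/m)^(m*t), PV):
  t = 1.0000: CF_t = 21.000000, DF = 0.966184, PV = 20.289855
  t = 2.0000: CF_t = 1021.000000, DF = 0.933511, PV = 953.114425
Price P = sum_t PV_t = 973.404280
Macaulay numerator sum_t t * PV_t:
  t * PV_t at t = 1.0000: 20.289855
  t * PV_t at t = 2.0000: 1906.228850
Macaulay duration D = (sum_t t * PV_t) / P = 1926.518705 / 973.404280 = 1.979156


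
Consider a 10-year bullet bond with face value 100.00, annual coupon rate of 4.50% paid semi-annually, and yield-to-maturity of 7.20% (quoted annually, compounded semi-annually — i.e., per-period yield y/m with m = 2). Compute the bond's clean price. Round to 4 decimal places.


Answer: Price = 80.9857

Derivation:
Coupon per period c = face * coupon_rate / m = 2.250000
Periods per year m = 2; per-period yield y/m = 0.036000
Number of cashflows N = 20
Cashflows (t years, CF_t, discount factor 1/(1+y/m)^(m*t), PV):
  t = 0.5000: CF_t = 2.250000, DF = 0.965251, PV = 2.171815
  t = 1.0000: CF_t = 2.250000, DF = 0.931709, PV = 2.096346
  t = 1.5000: CF_t = 2.250000, DF = 0.899333, PV = 2.023500
  t = 2.0000: CF_t = 2.250000, DF = 0.868082, PV = 1.953186
  t = 2.5000: CF_t = 2.250000, DF = 0.837917, PV = 1.885314
  t = 3.0000: CF_t = 2.250000, DF = 0.808801, PV = 1.819801
  t = 3.5000: CF_t = 2.250000, DF = 0.780696, PV = 1.756565
  t = 4.0000: CF_t = 2.250000, DF = 0.753567, PV = 1.695526
  t = 4.5000: CF_t = 2.250000, DF = 0.727381, PV = 1.636608
  t = 5.0000: CF_t = 2.250000, DF = 0.702106, PV = 1.579738
  t = 5.5000: CF_t = 2.250000, DF = 0.677708, PV = 1.524843
  t = 6.0000: CF_t = 2.250000, DF = 0.654158, PV = 1.471856
  t = 6.5000: CF_t = 2.250000, DF = 0.631427, PV = 1.420711
  t = 7.0000: CF_t = 2.250000, DF = 0.609486, PV = 1.371343
  t = 7.5000: CF_t = 2.250000, DF = 0.588307, PV = 1.323690
  t = 8.0000: CF_t = 2.250000, DF = 0.567863, PV = 1.277693
  t = 8.5000: CF_t = 2.250000, DF = 0.548131, PV = 1.233294
  t = 9.0000: CF_t = 2.250000, DF = 0.529084, PV = 1.190438
  t = 9.5000: CF_t = 2.250000, DF = 0.510699, PV = 1.149072
  t = 10.0000: CF_t = 102.250000, DF = 0.492952, PV = 50.404372
Price P = sum_t PV_t = 80.985711


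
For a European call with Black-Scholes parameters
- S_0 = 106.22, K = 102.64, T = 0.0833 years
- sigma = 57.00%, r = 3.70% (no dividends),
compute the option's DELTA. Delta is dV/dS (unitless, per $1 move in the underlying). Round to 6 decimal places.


d1 = 0.3093932731; d2 = 0.1448813587
phi(d1) = 0.3802978065; exp(-qT) = 1.0000000000; exp(-rT) = 0.9969226448
N(d1) = 0.6214888066
Delta = exp(-qT) * N(d1) = 1.0000000000 * 0.6214888066 = 0.621489

Answer: Delta = 0.621489


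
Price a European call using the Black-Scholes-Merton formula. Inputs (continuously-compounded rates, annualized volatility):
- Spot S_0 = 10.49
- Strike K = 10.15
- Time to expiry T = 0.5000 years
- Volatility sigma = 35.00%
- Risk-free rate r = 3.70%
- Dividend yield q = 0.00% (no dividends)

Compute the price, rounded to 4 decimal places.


d1 = (ln(S/K) + (r - q + 0.5*sigma^2) * T) / (sigma * sqrt(T)) = 0.33162790
d2 = d1 - sigma * sqrt(T) = 0.08414052
exp(-rT) = 0.98167007; exp(-qT) = 1.00000000
C = S_0 * exp(-qT) * N(d1) - K * exp(-rT) * N(d2)
N(d1) = 0.62991487; N(d2) = 0.53352765
C = 10.4900 * 1.00000000 * 0.62991487 - 10.1500 * 0.98167007 * 0.53352765 = 1.2918

Answer: Price = 1.2918


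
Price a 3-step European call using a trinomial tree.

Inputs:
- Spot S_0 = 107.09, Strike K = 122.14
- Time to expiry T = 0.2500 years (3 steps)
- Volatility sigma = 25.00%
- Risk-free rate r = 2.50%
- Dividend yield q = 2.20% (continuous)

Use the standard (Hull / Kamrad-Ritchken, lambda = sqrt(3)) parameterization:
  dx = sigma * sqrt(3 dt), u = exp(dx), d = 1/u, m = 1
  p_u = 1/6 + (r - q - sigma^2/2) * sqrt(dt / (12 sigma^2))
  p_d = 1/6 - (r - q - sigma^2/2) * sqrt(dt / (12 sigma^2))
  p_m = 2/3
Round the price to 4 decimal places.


Answer: Price = V(0,0) = 0.8853

Derivation:
dt = T/N = 0.083333; dx = sigma*sqrt(3*dt) = 0.125000
u = exp(dx) = 1.133148; d = 1/u = 0.882497
p_u = 0.157250, p_m = 0.666667, p_d = 0.176083
Discount per step: exp(-r*dt) = 0.997919
Stock lattice S(k, j) with j the centered position index:
  k=0: S(0,+0) = 107.0900
  k=1: S(1,-1) = 94.5066; S(1,+0) = 107.0900; S(1,+1) = 121.3489
  k=2: S(2,-2) = 83.4018; S(2,-1) = 94.5066; S(2,+0) = 107.0900; S(2,+1) = 121.3489; S(2,+2) = 137.5063
  k=3: S(3,-3) = 73.6018; S(3,-2) = 83.4018; S(3,-1) = 94.5066; S(3,+0) = 107.0900; S(3,+1) = 121.3489; S(3,+2) = 137.5063; S(3,+3) = 155.8150
Terminal payoffs V(N, j) = max(S_T - K, 0):
  V(3,-3) = 0.000000; V(3,-2) = 0.000000; V(3,-1) = 0.000000; V(3,+0) = 0.000000; V(3,+1) = 0.000000; V(3,+2) = 15.366282; V(3,+3) = 33.675031
Backward induction: V(k, j) = exp(-r*dt) * [p_u * V(k+1, j+1) + p_m * V(k+1, j) + p_d * V(k+1, j-1)]
  V(2,-2) = exp(-r*dt) * [p_u*0.000000 + p_m*0.000000 + p_d*0.000000] = 0.000000
  V(2,-1) = exp(-r*dt) * [p_u*0.000000 + p_m*0.000000 + p_d*0.000000] = 0.000000
  V(2,+0) = exp(-r*dt) * [p_u*0.000000 + p_m*0.000000 + p_d*0.000000] = 0.000000
  V(2,+1) = exp(-r*dt) * [p_u*15.366282 + p_m*0.000000 + p_d*0.000000] = 2.411319
  V(2,+2) = exp(-r*dt) * [p_u*33.675031 + p_m*15.366282 + p_d*0.000000] = 15.507246
  V(1,-1) = exp(-r*dt) * [p_u*0.000000 + p_m*0.000000 + p_d*0.000000] = 0.000000
  V(1,+0) = exp(-r*dt) * [p_u*2.411319 + p_m*0.000000 + p_d*0.000000] = 0.378391
  V(1,+1) = exp(-r*dt) * [p_u*15.507246 + p_m*2.411319 + p_d*0.000000] = 4.037640
  V(0,+0) = exp(-r*dt) * [p_u*4.037640 + p_m*0.378391 + p_d*0.000000] = 0.885333


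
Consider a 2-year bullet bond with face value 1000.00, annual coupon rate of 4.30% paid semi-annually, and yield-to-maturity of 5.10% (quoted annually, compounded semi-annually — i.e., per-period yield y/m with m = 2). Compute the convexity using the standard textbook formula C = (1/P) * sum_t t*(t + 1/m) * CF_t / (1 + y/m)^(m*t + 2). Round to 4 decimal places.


Answer: Convexity = 4.5558

Derivation:
Coupon per period c = face * coupon_rate / m = 21.500000
Periods per year m = 2; per-period yield y/m = 0.025500
Number of cashflows N = 4
Cashflows (t years, CF_t, discount factor 1/(1+y/m)^(m*t), PV):
  t = 0.5000: CF_t = 21.500000, DF = 0.975134, PV = 20.965383
  t = 1.0000: CF_t = 21.500000, DF = 0.950886, PV = 20.444059
  t = 1.5000: CF_t = 21.500000, DF = 0.927242, PV = 19.935699
  t = 2.0000: CF_t = 1021.500000, DF = 0.904185, PV = 923.625069
Price P = sum_t PV_t = 984.970210
Convexity numerator sum_t t*(t + 1/m) * CF_t / (1+y/m)^(m*t + 2):
  t = 0.5000: term = 9.967849
  t = 1.0000: term = 29.159969
  t = 1.5000: term = 56.869759
  t = 2.0000: term = 4391.312936
Convexity = (1/P) * sum = 4487.310514 / 984.970210 = 4.555783


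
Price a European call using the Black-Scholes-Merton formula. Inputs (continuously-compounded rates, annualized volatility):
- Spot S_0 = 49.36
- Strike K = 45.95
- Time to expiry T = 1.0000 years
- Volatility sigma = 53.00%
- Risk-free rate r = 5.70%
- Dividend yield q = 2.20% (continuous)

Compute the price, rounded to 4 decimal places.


d1 = (ln(S/K) + (r - q + 0.5*sigma^2) * T) / (sigma * sqrt(T)) = 0.46610666
d2 = d1 - sigma * sqrt(T) = -0.06389334
exp(-rT) = 0.94459407; exp(-qT) = 0.97824024
C = S_0 * exp(-qT) * N(d1) - K * exp(-rT) * N(d2)
N(d1) = 0.67943042; N(d2) = 0.47452758
C = 49.3600 * 0.97824024 * 0.67943042 - 45.9500 * 0.94459407 * 0.47452758 = 12.2105

Answer: Price = 12.2105


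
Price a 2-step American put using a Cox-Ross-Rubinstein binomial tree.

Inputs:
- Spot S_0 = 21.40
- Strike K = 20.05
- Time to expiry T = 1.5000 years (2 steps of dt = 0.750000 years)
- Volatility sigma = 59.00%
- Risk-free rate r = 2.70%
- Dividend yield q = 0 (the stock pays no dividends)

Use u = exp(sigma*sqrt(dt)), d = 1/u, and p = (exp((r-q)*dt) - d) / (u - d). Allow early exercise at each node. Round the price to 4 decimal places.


dt = T/N = 0.750000
u = exp(sigma*sqrt(dt)) = 1.666882; d = 1/u = 0.599922
p = (exp((r-q)*dt) - d) / (u - d) = 0.394142
Discount per step: exp(-r*dt) = 0.979954
Stock lattice S(k, i) with i counting down-moves:
  k=0: S(0,0) = 21.4000
  k=1: S(1,0) = 35.6713; S(1,1) = 12.8383
  k=2: S(2,0) = 59.4598; S(2,1) = 21.4000; S(2,2) = 7.7020
Terminal payoffs V(N, i) = max(K - S_T, 0):
  V(2,0) = 0.000000; V(2,1) = 0.000000; V(2,2) = 12.347993
Backward induction: V(k, i) = exp(-r*dt) * [p * V(k+1, i) + (1-p) * V(k+1, i+1)]; then take max(V_cont, immediate exercise) for American.
  V(1,0) = exp(-r*dt) * [p*0.000000 + (1-p)*0.000000] = 0.000000; exercise = 0.000000; V(1,0) = max -> 0.000000
  V(1,1) = exp(-r*dt) * [p*0.000000 + (1-p)*12.347993] = 7.331157; exercise = 7.211661; V(1,1) = max -> 7.331157
  V(0,0) = exp(-r*dt) * [p*0.000000 + (1-p)*7.331157] = 4.352599; exercise = 0.000000; V(0,0) = max -> 4.352599

Answer: Price = V(0,0) = 4.3526


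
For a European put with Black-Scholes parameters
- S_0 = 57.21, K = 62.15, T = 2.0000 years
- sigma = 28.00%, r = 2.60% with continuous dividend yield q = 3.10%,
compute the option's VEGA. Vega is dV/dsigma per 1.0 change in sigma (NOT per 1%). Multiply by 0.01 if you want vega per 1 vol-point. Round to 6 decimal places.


d1 = -0.0364213270; d2 = -0.4324011244
phi(d1) = 0.3986777671; exp(-qT) = 0.9398828868; exp(-rT) = 0.9493288668
Vega = S * exp(-qT) * phi(d1) * sqrt(T) = 57.2100 * 0.9398828868 * 0.3986777671 * 1.4142135624 = 30.316754

Answer: Vega = 30.316754


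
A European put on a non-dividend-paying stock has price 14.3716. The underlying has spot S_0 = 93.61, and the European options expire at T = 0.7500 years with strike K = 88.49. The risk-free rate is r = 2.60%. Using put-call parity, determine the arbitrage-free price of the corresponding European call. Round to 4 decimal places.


Answer: Call price = 21.2004

Derivation:
Put-call parity: C - P = S_0 * exp(-qT) - K * exp(-rT).
S_0 * exp(-qT) = 93.6100 * 1.00000000 = 93.61000000
K * exp(-rT) = 88.4900 * 0.98068890 = 86.78116034
C = P + S*exp(-qT) - K*exp(-rT)
C = 14.3716 + 93.61000000 - 86.78116034 = 21.2004


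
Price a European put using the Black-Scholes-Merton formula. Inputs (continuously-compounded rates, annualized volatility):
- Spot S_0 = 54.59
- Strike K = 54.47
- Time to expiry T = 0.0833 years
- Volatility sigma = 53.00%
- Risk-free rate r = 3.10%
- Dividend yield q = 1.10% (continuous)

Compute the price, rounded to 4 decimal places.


d1 = (ln(S/K) + (r - q + 0.5*sigma^2) * T) / (sigma * sqrt(T)) = 0.10176108
d2 = d1 - sigma * sqrt(T) = -0.05120614
exp(-rT) = 0.99742103; exp(-qT) = 0.99908412
P = K * exp(-rT) * N(-d2) - S_0 * exp(-qT) * N(-d1)
N(-d1) = 0.45947316; N(-d2) = 0.52041937
P = 54.4700 * 0.99742103 * 0.52041937 - 54.5900 * 0.99908412 * 0.45947316 = 3.2145

Answer: Price = 3.2145


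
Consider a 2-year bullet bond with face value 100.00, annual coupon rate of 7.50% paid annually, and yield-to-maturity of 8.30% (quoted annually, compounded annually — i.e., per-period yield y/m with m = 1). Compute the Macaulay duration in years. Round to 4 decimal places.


Answer: Macaulay duration = 1.9297 years

Derivation:
Coupon per period c = face * coupon_rate / m = 7.500000
Periods per year m = 1; per-period yield y/m = 0.083000
Number of cashflows N = 2
Cashflows (t years, CF_t, discount factor 1/(1+y/m)^(m*t), PV):
  t = 1.0000: CF_t = 7.500000, DF = 0.923361, PV = 6.925208
  t = 2.0000: CF_t = 107.500000, DF = 0.852596, PV = 91.654027
Price P = sum_t PV_t = 98.579235
Macaulay numerator sum_t t * PV_t:
  t * PV_t at t = 1.0000: 6.925208
  t * PV_t at t = 2.0000: 183.308054
Macaulay duration D = (sum_t t * PV_t) / P = 190.233262 / 98.579235 = 1.929750


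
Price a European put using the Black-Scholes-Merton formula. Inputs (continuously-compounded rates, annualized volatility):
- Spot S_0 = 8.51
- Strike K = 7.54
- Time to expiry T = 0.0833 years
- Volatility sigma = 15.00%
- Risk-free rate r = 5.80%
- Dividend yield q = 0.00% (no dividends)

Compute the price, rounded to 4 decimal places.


d1 = (ln(S/K) + (r - q + 0.5*sigma^2) * T) / (sigma * sqrt(T)) = 2.92863582
d2 = d1 - sigma * sqrt(T) = 2.88534321
exp(-rT) = 0.99518025; exp(-qT) = 1.00000000
P = K * exp(-rT) * N(-d2) - S_0 * exp(-qT) * N(-d1)
N(-d1) = 0.00170227; N(-d2) = 0.00195494
P = 7.5400 * 0.99518025 * 0.00195494 - 8.5100 * 1.00000000 * 0.00170227 = 0.0002

Answer: Price = 0.0002


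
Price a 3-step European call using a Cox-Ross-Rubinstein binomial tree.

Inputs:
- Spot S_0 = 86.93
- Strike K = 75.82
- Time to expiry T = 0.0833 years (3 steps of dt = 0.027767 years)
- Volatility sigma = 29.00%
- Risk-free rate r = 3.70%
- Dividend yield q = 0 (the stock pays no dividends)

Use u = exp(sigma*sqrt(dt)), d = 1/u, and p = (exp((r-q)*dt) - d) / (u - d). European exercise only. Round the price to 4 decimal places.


dt = T/N = 0.027767
u = exp(sigma*sqrt(dt)) = 1.049510; d = 1/u = 0.952825
p = (exp((r-q)*dt) - d) / (u - d) = 0.498553
Discount per step: exp(-r*dt) = 0.998973
Stock lattice S(k, i) with i counting down-moves:
  k=0: S(0,0) = 86.9300
  k=1: S(1,0) = 91.2339; S(1,1) = 82.8291
  k=2: S(2,0) = 95.7509; S(2,1) = 86.9300; S(2,2) = 78.9217
  k=3: S(3,0) = 100.4916; S(3,1) = 91.2339; S(3,2) = 82.8291; S(3,3) = 75.1986
Terminal payoffs V(N, i) = max(S_T - K, 0):
  V(3,0) = 24.671605; V(3,1) = 15.413930; V(3,2) = 7.009107; V(3,3) = 0.000000
Backward induction: V(k, i) = exp(-r*dt) * [p * V(k+1, i) + (1-p) * V(k+1, i+1)].
  V(2,0) = exp(-r*dt) * [p*24.671605 + (1-p)*15.413930] = 20.008803
  V(2,1) = exp(-r*dt) * [p*15.413930 + (1-p)*7.009107] = 11.187855
  V(2,2) = exp(-r*dt) * [p*7.009107 + (1-p)*0.000000] = 3.490822
  V(1,0) = exp(-r*dt) * [p*20.008803 + (1-p)*11.187855] = 15.569560
  V(1,1) = exp(-r*dt) * [p*11.187855 + (1-p)*3.490822] = 7.320674
  V(0,0) = exp(-r*dt) * [p*15.569560 + (1-p)*7.320674] = 11.421439

Answer: Price = V(0,0) = 11.4214


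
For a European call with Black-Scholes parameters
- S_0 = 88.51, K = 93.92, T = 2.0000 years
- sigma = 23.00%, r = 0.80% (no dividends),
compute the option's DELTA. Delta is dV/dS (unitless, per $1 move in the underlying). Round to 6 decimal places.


Answer: Delta = 0.511739

Derivation:
d1 = 0.0294285050; d2 = -0.2958406144
phi(d1) = 0.3987695684; exp(-qT) = 1.0000000000; exp(-rT) = 0.9841273201
N(d1) = 0.5117385805
Delta = exp(-qT) * N(d1) = 1.0000000000 * 0.5117385805 = 0.511739


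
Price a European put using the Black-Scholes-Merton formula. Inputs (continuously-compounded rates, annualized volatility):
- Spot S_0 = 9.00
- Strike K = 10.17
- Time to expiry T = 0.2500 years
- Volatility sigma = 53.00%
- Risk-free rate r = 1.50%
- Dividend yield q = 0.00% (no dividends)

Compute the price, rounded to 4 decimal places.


d1 = (ln(S/K) + (r - q + 0.5*sigma^2) * T) / (sigma * sqrt(T)) = -0.31454767
d2 = d1 - sigma * sqrt(T) = -0.57954767
exp(-rT) = 0.99625702; exp(-qT) = 1.00000000
P = K * exp(-rT) * N(-d2) - S_0 * exp(-qT) * N(-d1)
N(-d1) = 0.62344744; N(-d2) = 0.71889015
P = 10.1700 * 0.99625702 * 0.71889015 - 9.0000 * 1.00000000 * 0.62344744 = 1.6727

Answer: Price = 1.6727
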